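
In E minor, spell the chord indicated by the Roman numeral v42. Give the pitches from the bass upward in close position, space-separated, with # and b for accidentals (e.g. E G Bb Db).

The numeral's case and figure indicate a minor seventh chord. In E minor its root, the fifth degree, is B.
Stacking thirds from B gives B-D-F#-A.
With the 42 figure the chord is in third inversion; from the bass A upward in close position it reads A-B-D-F#.

A B D F#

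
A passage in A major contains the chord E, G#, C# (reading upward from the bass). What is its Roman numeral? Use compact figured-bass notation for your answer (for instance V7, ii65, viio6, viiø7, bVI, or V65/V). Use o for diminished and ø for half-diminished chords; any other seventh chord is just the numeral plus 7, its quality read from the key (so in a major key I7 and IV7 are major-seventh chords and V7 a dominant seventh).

The pitches C#-E-G# form a minor triad rooted on C#.
C# is scale degree 3 in A major, and a minor triad on that degree is written iii.
With E in the bass the chord is in first inversion, so the figured bass is 6.

iii6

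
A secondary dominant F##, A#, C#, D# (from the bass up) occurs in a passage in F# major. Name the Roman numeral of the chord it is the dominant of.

ii

The chord is a dominant seventh chord on D#.
A dominant resolves down a perfect fifth: D# → G#. In F# major, G# is scale degree 2, i.e. ii.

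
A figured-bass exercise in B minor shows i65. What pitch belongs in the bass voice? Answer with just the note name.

D

i in B minor has root B; the chord is B-D-F#-A.
The figure 65 means first inversion — the third is in the bass.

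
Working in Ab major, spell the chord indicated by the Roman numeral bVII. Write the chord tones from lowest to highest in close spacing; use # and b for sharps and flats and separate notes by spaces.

Gb Bb Db

bVII is a major triad on the lowered seventh degree (the subtonic), borrowed from the parallel minor. In Ab major that root is Gb.
So the chord is Gb-Bb-Db.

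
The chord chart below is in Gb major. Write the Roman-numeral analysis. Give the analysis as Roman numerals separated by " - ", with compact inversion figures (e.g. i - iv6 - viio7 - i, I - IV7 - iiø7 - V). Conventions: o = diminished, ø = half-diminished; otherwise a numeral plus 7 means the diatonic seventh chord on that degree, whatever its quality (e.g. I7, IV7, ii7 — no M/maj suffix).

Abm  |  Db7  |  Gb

ii - V7 - I

Abm has root Ab, degree 2 in Gb major, so ii.
Db7: root Db is the dominant; dominant seventh chord there is V7.
Gb: root Gb is the tonic; major triad there is I.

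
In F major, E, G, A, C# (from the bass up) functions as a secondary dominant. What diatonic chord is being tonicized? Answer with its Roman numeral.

The chord is a dominant seventh chord on A.
A dominant resolves down a perfect fifth: A → D. In F major, D is scale degree 6, i.e. vi.

vi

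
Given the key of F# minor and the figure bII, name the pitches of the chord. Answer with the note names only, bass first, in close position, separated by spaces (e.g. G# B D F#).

bII is the Neapolitan chord — a major triad on the lowered second degree. In F# minor that root is G.
So the chord is G-B-D, a major triad.

G B D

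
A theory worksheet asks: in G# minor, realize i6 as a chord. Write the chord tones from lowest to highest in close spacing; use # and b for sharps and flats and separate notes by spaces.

The numeral's case and figure indicate a minor triad. In G# minor its root, the first degree, is G#.
Stacking thirds from G# gives G#-B-D#.
The figured bass 6 indicates first inversion, placing the third (B) in the bass: B-D#-G#.

B D# G#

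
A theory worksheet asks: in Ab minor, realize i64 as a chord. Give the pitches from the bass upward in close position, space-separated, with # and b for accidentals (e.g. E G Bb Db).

Eb Ab Cb

The numeral's case and figure indicate a minor triad. In Ab minor its root, scale degree 1, is Ab.
That chord is spelled Ab-Cb-Eb.
With the 64 figure the chord is in second inversion; from the bass Eb upward in close position it reads Eb-Ab-Cb.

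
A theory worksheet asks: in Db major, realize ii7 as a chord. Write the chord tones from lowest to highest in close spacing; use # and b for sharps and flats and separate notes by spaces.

Eb Gb Bb Db

In Db major, the second degree is Eb, and the diatonic chord built there is a minor seventh chord.
Stacking thirds from Eb gives Eb-Gb-Bb-Db.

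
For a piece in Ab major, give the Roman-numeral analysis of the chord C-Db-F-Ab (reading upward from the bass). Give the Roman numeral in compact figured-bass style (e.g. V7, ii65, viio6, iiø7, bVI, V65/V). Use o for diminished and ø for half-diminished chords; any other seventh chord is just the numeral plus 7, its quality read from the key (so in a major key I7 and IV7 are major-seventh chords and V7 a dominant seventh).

IV42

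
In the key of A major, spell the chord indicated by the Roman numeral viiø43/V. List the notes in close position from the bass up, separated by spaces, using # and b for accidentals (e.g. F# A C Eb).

viiø43/V is a secondary leading-tone chord. The target V is E in A major; the applied chord is rooted a semitone below, on D#.
Building a half-diminished seventh chord on D# gives D#-F#-A-C#.
With the 43 figure the chord is in second inversion; from the bass A upward in close position it reads A-C#-D#-F#.

A C# D# F#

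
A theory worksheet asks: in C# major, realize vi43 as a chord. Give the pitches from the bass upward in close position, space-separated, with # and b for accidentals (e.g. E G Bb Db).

E# G# A# C#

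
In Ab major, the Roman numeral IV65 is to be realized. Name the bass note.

IV in Ab major has root Db; the chord is Db-F-Ab-C.
The figure 65 means first inversion — the third is in the bass.

F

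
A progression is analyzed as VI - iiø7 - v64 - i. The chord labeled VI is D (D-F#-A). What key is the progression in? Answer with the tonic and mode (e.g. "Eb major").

F# minor

The chord D is a major triad rooted on D; its label is VI.
If D is scale degree 6 and the mode makes that degree carry a major triad, the tonic is F# and the mode is minor.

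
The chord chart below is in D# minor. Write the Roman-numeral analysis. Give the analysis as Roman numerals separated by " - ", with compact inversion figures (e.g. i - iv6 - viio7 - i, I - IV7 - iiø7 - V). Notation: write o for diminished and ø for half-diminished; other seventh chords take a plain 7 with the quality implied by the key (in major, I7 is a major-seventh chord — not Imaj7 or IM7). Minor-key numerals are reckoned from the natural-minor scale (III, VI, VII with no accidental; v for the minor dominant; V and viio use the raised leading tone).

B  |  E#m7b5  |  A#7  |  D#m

VI - iiø7 - V7 - i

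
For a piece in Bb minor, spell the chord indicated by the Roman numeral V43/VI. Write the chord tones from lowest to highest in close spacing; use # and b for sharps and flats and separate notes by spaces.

V43/VI is a secondary dominant — the dominant seventh of VI. VI in Bb minor is Gb, so the applied chord's root is Db, a perfect fifth above.
Building a dominant seventh chord on Db gives Db-F-Ab-Cb.
The figured bass 43 indicates second inversion, placing the fifth (Ab) in the bass: Ab-Cb-Db-F.

Ab Cb Db F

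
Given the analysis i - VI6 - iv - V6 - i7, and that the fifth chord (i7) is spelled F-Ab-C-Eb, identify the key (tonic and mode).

F minor

The chord Fm7 is a minor seventh chord rooted on F; its label is i7.
If F is scale degree 1 and the mode makes that degree carry a minor seventh chord, the tonic is F and the mode is minor.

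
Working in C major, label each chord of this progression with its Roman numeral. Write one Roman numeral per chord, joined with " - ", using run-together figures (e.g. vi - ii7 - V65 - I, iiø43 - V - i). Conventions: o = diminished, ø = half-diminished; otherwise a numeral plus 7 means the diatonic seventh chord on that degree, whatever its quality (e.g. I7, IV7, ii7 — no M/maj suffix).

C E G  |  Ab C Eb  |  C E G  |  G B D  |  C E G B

I - bVI - I - V - I7

C-E-G: root C is the tonic; major triad there is I.
Ab-C-Eb is non-diatonic — bVI, a mixture chord from C minor.
C-E-G: root C is the tonic; major triad there is I.
G-B-D: root G is the dominant; major triad there is V.
C-E-G-B: root C is the tonic; major seventh chord there is I7.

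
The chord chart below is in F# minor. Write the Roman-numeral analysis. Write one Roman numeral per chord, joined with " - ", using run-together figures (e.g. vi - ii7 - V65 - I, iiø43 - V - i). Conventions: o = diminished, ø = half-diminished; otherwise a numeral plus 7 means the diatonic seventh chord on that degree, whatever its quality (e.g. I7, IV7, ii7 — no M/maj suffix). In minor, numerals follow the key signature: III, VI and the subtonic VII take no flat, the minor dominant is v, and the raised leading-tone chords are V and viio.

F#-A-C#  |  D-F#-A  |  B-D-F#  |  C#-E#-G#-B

i - VI - iv - V7

F#-A-C#: root F# is the tonic; minor triad there is i.
D-F#-A has root D, degree 6 in F# minor, so VI.
B-D-F#: root B is the subdominant; minor triad there is iv.
C#-E#-G#-B: dominant seventh chord on C# = scale degree 5 → V7.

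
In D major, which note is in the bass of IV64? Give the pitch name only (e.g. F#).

IV in D major has root G; the chord is G-B-D.
The figure 64 means second inversion — the fifth is in the bass.

D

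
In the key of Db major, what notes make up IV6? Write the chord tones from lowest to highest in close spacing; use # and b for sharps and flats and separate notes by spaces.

The numeral's case and figure indicate a major triad. In Db major its root, scale degree 4, is Gb.
That chord is spelled Gb-Bb-Db.
The figured bass 6 indicates first inversion, placing the third (Bb) in the bass: Bb-Db-Gb.

Bb Db Gb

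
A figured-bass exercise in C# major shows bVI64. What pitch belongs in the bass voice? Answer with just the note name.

bVI in C# major has root A; the chord is A-C#-E.
The figure 64 means second inversion — the fifth is in the bass.

E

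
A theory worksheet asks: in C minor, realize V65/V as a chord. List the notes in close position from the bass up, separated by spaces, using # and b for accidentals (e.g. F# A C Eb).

V65/V is a secondary dominant — the dominant seventh of V. V in C minor is G, so the applied chord's root is D, a perfect fifth above.
Building a dominant seventh chord on D gives D-F#-A-C.
The figured bass 65 indicates first inversion, placing the third (F#) in the bass: F#-A-C-D.

F# A C D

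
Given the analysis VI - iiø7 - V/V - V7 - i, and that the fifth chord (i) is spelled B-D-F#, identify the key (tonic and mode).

B minor

The chord Bm is a minor triad rooted on B; its label is i.
If B is scale degree 1 and the mode makes that degree carry a minor triad, the tonic is B and the mode is minor.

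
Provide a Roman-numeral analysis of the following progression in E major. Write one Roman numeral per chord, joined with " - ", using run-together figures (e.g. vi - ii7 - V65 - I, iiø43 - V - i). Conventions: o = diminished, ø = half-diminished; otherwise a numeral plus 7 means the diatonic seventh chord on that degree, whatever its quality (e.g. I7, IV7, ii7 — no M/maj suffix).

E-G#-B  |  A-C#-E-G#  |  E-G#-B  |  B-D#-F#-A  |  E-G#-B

I - IV7 - I - V7 - I

E-G#-B: major triad on E = scale degree 1 → I.
A-C#-E-G# has root A, degree 4 in E major, so IV7.
E-G#-B: root E is the tonic; major triad there is I.
B-D#-F#-A: root B is the dominant; dominant seventh chord there is V7.
E-G#-B has root E, degree 1 in E major, so I.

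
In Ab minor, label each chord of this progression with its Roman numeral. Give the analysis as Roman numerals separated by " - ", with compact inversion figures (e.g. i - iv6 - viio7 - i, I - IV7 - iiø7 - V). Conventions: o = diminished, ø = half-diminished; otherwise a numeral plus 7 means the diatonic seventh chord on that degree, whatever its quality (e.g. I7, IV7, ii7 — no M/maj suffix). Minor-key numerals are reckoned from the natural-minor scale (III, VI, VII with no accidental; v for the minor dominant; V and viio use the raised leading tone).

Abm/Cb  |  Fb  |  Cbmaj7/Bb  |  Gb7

i6 - VI - III42 - VII7

Abm/Cb: root Ab is the tonic; minor triad there is i6.
Fb has root Fb, degree 6 in Ab minor, so VI.
Cbmaj7/Bb: root Cb is the mediant; major seventh chord there is III42.
Gb7: dominant seventh chord on Gb = scale degree 7 → VII7.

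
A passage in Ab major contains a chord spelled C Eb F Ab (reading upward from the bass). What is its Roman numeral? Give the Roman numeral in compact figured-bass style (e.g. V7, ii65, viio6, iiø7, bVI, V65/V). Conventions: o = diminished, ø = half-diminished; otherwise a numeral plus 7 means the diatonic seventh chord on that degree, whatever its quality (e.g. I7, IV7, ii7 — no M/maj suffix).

Stacked in thirds the chord is F-Ab-C-Eb: a minor seventh chord on F.
F is scale degree 6 in Ab major, and a minor seventh chord on that degree is written vi7.
With C in the bass the chord is in second inversion, so the figured bass is 43.

vi43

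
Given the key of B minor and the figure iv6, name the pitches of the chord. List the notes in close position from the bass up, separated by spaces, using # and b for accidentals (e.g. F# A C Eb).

The numeral's case and figure indicate a minor triad. In B minor its root, the subdominant, is E.
That chord is spelled E-G-B.
With the 6 figure the chord is in first inversion; from the bass G upward in close position it reads G-B-E.

G B E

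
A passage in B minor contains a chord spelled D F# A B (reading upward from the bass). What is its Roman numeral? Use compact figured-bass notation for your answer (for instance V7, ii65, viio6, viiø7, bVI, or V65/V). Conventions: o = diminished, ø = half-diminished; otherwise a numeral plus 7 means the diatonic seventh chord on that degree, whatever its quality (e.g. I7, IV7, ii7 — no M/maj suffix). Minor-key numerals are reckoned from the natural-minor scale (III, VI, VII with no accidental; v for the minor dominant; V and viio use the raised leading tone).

i65

The pitches B-D-F#-A form a minor seventh chord rooted on B.
B is scale degree 1 in B minor, and a minor seventh chord on that degree is written i7.
With D in the bass the chord is in first inversion, so the figured bass is 65.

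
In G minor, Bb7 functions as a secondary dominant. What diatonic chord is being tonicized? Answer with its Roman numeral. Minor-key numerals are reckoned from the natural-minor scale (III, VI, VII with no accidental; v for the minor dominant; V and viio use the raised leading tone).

VI

The chord is a dominant seventh chord on Bb.
A dominant resolves down a perfect fifth: Bb → Eb. In G minor, Eb is scale degree 6, i.e. VI.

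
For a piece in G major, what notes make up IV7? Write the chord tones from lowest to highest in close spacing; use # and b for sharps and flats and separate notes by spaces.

C E G B

In G major, the fourth degree is C, and the diatonic chord built there is a major seventh chord.
Stacking thirds from C gives C-E-G-B.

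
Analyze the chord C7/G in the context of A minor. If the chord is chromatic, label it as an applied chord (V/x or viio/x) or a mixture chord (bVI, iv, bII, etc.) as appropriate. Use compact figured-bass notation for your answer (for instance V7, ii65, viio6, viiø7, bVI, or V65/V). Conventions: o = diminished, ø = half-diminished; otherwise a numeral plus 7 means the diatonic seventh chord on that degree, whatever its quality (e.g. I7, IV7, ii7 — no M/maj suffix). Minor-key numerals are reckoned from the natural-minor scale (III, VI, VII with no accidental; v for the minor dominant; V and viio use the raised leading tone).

V43/VI

Stacked in thirds the chord is C-E-G-Bb: a dominant seventh chord on C.
C is not a diatonic chord root with this quality in A minor, but it lies a perfect fifth above F (VI), so the chord functions as an applied dominant of VI.
With G in the bass the chord is in second inversion, so the figured bass is 43.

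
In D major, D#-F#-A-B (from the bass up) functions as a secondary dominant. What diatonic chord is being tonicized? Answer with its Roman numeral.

The chord is a dominant seventh chord on B.
A dominant resolves down a perfect fifth: B → E. In D major, E is scale degree 2, i.e. ii.

ii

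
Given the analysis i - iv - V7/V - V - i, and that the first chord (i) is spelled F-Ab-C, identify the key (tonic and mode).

i is given as F-Ab-C — a minor triad with root F.
If F is scale degree 1 and the mode makes that degree carry a minor triad, the tonic is F and the mode is minor.

F minor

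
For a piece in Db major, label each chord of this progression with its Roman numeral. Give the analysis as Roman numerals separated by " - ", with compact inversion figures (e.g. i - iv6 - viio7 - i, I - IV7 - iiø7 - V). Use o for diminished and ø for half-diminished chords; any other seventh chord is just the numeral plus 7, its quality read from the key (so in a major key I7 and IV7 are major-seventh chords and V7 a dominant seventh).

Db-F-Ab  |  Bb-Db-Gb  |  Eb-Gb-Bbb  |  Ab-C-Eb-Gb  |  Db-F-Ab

Db-F-Ab: major triad on Db = scale degree 1 → I.
Bb-Db-Gb: major triad on Gb = scale degree 4 → IV6.
Eb-Gb-Bbb: Eb with this quality isn't in the key; it's iio, borrowed from the parallel minor.
Ab-C-Eb-Gb has root Ab, degree 5 in Db major, so V7.
Db-F-Ab: major triad on Db = scale degree 1 → I.

I - IV6 - iio - V7 - I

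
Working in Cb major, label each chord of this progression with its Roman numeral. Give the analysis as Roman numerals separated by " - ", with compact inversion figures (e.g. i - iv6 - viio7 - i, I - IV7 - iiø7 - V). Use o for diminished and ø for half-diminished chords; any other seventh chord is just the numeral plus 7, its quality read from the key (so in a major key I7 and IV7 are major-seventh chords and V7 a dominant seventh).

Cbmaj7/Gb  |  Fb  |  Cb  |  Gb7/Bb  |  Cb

I43 - IV - I - V65 - I

Cbmaj7/Gb: root Cb is the tonic; major seventh chord there is I43.
Fb: major triad on Fb = scale degree 4 → IV.
Cb: root Cb is the tonic; major triad there is I.
Gb7/Bb has root Gb, degree 5 in Cb major, so V65.
Cb: root Cb is the tonic; major triad there is I.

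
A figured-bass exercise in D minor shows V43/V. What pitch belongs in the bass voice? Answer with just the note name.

B

The applied chord V43/V is rooted on E: E-G#-B-D.
The figure 43 means second inversion — the fifth is in the bass.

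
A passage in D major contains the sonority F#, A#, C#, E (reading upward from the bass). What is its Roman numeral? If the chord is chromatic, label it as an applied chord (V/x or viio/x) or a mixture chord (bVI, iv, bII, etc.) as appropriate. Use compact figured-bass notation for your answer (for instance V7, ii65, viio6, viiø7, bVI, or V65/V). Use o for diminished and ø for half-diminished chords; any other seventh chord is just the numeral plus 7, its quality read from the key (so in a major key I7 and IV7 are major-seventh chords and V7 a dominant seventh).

V7/vi

The pitches F#-A#-C#-E form a dominant seventh chord rooted on F#.
F# is not a diatonic chord root with this quality in D major, but it lies a perfect fifth above B (vi), so the chord functions as an applied dominant of vi.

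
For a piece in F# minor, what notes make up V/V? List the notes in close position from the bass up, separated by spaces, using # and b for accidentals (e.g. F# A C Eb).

G# B# D#

V/V is a secondary dominant — the dominant triad of V. V in F# minor is C#, so the applied chord's root is G#, a perfect fifth above.
Building a major triad on G# gives G#-B#-D#.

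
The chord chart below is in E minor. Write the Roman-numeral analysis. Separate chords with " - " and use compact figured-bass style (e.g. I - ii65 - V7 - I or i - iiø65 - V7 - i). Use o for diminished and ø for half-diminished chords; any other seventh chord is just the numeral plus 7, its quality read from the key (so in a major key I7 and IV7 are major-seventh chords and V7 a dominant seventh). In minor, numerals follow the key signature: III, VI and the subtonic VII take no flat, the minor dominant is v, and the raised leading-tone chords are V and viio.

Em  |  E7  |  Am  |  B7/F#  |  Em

Em has root E, degree 1 in E minor, so i.
E7: a dominant seventh chord on E, the applied dominant of iv → V7/iv.
Am has root A, degree 4 in E minor, so iv.
B7/F#: dominant seventh chord on B = scale degree 5 → V43.
Em: root E is the tonic; minor triad there is i.

i - V7/iv - iv - V43 - i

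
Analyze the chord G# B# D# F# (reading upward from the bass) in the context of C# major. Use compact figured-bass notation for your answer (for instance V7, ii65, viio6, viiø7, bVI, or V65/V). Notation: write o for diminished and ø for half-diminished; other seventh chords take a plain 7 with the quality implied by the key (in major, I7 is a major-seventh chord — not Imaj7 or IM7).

The pitches G#-B#-D#-F# form a dominant seventh chord rooted on G#.
In C# major, G# is the dominant; the diatonic dominant seventh chord there is V7.

V7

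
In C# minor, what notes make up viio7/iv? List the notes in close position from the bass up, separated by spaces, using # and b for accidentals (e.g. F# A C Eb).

The slash marks an applied leading-tone chord: viio of iv. In C# minor, iv is F#, so the leading tone to it is E#, a half step below.
Building a fully diminished seventh chord on E# gives E#-G#-B-D.

E# G# B D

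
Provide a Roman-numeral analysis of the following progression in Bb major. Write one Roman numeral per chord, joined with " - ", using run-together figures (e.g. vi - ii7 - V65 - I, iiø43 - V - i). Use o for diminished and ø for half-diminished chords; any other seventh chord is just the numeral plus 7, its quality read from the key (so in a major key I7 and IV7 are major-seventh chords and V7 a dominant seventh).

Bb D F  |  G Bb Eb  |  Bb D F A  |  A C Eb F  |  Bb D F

Bb-D-F: root Bb is the tonic; major triad there is I.
G-Bb-Eb: root Eb is the subdominant; major triad there is IV6.
Bb-D-F-A: root Bb is the tonic; major seventh chord there is I7.
A-C-Eb-F: root F is the dominant; dominant seventh chord there is V65.
Bb-D-F: root Bb is the tonic; major triad there is I.

I - IV6 - I7 - V65 - I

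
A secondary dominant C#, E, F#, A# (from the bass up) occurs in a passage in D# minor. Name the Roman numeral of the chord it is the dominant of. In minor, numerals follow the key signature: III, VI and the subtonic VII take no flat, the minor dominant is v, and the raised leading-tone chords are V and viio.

The chord is a dominant seventh chord on F#.
A dominant resolves down a perfect fifth: F# → B. In D# minor, B is scale degree 6, i.e. VI.

VI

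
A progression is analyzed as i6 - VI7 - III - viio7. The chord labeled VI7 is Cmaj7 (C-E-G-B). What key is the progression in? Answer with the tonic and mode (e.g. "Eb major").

E minor

VI7 is given as C-E-G-B — a major seventh chord with root C.
VI7 on C implies C is the submediant; that puts the tonic at E, and the uppercase numeral fits minor mode.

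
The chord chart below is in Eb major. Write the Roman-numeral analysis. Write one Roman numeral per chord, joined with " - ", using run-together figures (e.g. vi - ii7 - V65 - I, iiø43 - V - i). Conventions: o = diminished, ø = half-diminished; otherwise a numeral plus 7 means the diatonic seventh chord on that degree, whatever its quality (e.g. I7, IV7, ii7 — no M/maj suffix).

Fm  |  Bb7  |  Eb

ii - V7 - I

Fm has root F, degree 2 in Eb major, so ii.
Bb7: root Bb is the dominant; dominant seventh chord there is V7.
Eb has root Eb, degree 1 in Eb major, so I.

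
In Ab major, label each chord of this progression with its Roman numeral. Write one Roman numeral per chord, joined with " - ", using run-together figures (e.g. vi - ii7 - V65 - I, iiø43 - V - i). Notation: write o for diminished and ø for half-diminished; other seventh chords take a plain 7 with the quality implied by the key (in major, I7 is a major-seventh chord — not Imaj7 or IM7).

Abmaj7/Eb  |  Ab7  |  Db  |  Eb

Abmaj7/Eb: root Ab is the tonic; major seventh chord there is I43.
Ab7: chromatic; Ab is V of IV, so V7/IV.
Db has root Db, degree 4 in Ab major, so IV.
Eb has root Eb, degree 5 in Ab major, so V.

I43 - V7/IV - IV - V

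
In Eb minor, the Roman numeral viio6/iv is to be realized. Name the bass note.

Bb

The applied chord viio6/iv is rooted on G: G-Bb-Db.
The figure 6 means first inversion — the third is in the bass.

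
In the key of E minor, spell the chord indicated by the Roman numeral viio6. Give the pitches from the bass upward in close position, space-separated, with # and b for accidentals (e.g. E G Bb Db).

F# A D#

In E minor, the leading-tone chord is built on the raised seventh degree, D#.
That chord is spelled D#-F#-A.
The figured bass 6 indicates first inversion, placing the third (F#) in the bass: F#-A-D#.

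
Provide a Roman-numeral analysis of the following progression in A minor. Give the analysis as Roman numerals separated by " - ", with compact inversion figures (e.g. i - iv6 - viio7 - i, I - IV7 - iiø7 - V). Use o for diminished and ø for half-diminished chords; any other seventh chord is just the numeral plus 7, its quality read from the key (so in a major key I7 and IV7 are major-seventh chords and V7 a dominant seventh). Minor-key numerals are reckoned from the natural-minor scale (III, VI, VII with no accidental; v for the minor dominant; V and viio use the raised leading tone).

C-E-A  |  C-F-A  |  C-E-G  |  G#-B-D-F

C-E-A: minor triad on A = scale degree 1 → i6.
C-F-A: major triad on F = scale degree 6 → VI64.
C-E-G: major triad on C = scale degree 3 → III.
G#-B-D-F has root G#, degree 7 in A minor, so viio7.

i6 - VI64 - III - viio7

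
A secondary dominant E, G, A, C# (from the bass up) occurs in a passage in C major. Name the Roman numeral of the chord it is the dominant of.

ii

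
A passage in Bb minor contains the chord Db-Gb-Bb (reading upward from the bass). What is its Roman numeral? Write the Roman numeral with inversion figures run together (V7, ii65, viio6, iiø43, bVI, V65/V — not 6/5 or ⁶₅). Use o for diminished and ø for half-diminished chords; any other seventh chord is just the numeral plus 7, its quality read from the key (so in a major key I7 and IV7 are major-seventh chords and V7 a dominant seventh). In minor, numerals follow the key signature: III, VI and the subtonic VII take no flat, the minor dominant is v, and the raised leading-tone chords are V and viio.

Stacked in thirds the chord is Gb-Bb-Db: a major triad on Gb.
Gb is scale degree 6 in Bb minor, and a major triad on that degree is written VI.
With Db in the bass the chord is in second inversion, so the figured bass is 64.

VI64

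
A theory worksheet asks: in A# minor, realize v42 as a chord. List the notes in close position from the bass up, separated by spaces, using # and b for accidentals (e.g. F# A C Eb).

D# E# G# B#

The numeral's case and figure indicate a minor seventh chord. In A# minor its root, scale degree 5, is E#.
That chord is spelled E#-G#-B#-D#.
With the 42 figure the chord is in third inversion; from the bass D# upward in close position it reads D#-E#-G#-B#.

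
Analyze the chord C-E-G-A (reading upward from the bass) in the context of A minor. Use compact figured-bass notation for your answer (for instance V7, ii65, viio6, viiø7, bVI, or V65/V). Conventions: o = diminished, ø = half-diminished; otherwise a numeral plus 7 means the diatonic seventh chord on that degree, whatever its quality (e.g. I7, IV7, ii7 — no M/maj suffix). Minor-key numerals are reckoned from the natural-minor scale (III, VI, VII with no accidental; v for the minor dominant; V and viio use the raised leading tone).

i65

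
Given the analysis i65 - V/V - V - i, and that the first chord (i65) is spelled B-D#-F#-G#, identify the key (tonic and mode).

The anchor chord is a minor seventh chord on G#, labeled i65.
If G# is scale degree 1 and the mode makes that degree carry a minor seventh chord, the tonic is G# and the mode is minor.

G# minor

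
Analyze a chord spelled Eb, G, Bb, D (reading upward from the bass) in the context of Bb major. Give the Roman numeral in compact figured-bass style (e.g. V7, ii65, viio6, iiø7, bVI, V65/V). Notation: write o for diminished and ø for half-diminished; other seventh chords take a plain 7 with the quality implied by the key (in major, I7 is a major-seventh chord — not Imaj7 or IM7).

IV7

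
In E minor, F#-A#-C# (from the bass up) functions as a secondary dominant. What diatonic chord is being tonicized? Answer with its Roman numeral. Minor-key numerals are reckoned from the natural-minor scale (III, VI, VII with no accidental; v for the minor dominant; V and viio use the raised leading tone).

V

The chord is a major triad on F#.
A dominant resolves down a perfect fifth: F# → B. In E minor, B is scale degree 5, i.e. V.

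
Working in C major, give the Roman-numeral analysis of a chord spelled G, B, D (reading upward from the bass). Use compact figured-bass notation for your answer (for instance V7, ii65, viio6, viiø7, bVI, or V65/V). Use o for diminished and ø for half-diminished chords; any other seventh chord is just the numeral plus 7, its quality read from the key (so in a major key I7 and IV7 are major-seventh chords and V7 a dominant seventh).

V

Stacked in thirds the chord is G-B-D: a major triad on G.
G is scale degree 5 in C major, and a major triad on that degree is written V.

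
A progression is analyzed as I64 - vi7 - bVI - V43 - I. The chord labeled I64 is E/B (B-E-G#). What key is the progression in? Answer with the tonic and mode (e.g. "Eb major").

I64 is given as B-E-G# — a major triad with root E.
If E is scale degree 1 and the mode makes that degree carry a major triad, the tonic is E and the mode is major.

E major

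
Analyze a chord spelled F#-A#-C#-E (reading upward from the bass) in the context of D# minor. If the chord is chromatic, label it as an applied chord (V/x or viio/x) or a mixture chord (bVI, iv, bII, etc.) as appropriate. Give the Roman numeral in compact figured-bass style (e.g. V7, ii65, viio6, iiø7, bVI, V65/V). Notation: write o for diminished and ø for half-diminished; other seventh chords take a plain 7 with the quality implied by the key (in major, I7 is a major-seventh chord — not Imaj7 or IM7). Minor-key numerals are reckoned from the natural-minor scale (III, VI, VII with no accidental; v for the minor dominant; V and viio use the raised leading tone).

Stacked in thirds the chord is F#-A#-C#-E: a dominant seventh chord on F#.
F# is not a diatonic chord root with this quality in D# minor, but it lies a perfect fifth above B (VI), so the chord functions as an applied dominant of VI.

V7/VI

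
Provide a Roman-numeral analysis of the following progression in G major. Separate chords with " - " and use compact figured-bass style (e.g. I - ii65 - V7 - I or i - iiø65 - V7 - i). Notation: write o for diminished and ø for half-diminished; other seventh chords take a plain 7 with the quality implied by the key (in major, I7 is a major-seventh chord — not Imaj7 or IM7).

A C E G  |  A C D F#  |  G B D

A-C-E-G has root A, degree 2 in G major, so ii7.
A-C-D-F#: dominant seventh chord on D = scale degree 5 → V43.
G-B-D has root G, degree 1 in G major, so I.

ii7 - V43 - I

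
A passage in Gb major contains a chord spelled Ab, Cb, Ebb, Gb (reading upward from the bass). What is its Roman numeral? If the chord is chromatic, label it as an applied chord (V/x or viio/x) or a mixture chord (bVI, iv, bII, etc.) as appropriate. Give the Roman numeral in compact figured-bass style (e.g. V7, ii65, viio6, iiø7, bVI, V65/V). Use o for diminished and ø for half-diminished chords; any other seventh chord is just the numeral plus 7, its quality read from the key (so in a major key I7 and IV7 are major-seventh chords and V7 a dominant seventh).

iiø7

The pitches Ab-Cb-Ebb-Gb form a half-diminished seventh chord rooted on Ab.
Ab is the second degree of Gb major. This is the half-diminished supertonic seventh, borrowed from the parallel minor.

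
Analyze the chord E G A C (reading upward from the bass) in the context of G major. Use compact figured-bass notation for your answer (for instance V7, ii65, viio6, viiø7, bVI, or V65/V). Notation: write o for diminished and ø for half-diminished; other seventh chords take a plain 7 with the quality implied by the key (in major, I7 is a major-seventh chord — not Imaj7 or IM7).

The pitches A-C-E-G form a minor seventh chord rooted on A.
In G major, A is the supertonic; the diatonic minor seventh chord there is ii7.
With E in the bass the chord is in second inversion, so the figured bass is 43.

ii43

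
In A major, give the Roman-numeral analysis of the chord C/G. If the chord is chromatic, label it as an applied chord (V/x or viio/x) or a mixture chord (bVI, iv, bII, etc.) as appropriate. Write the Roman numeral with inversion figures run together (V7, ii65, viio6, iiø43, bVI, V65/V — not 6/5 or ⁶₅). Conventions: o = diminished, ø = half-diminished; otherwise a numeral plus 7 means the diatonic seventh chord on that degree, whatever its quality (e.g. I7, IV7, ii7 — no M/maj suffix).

The pitches C-E-G form a major triad rooted on C.
C is the lowered third degree of A major (diatonic 3 would be C#). This is a major triad on the lowered third degree, borrowed from the parallel minor.
With G in the bass the chord is in second inversion, so the figured bass is 64.

bIII64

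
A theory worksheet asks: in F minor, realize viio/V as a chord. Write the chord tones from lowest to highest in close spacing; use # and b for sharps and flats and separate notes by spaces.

B D F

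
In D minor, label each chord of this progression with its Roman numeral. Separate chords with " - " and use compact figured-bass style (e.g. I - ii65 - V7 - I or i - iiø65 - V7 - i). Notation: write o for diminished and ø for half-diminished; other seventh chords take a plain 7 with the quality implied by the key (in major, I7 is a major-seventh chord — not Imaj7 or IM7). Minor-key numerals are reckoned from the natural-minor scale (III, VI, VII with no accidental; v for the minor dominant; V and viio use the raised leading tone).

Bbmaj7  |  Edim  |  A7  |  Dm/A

Bbmaj7 has root Bb, degree 6 in D minor, so VI7.
Edim: root E is the supertonic; diminished triad there is iio.
A7: root A is the dominant; dominant seventh chord there is V7.
Dm/A has root D, degree 1 in D minor, so i64.

VI7 - iio - V7 - i64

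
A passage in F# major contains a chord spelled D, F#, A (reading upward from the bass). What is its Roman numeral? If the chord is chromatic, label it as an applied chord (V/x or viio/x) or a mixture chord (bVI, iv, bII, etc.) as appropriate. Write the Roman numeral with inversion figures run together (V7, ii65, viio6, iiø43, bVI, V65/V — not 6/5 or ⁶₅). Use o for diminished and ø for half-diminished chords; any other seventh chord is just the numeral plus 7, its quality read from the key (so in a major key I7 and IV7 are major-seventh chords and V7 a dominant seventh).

Stacked in thirds the chord is D-F#-A: a major triad on D.
D is the lowered sixth degree of F# major (diatonic 6 would be D#). This is a major triad on the lowered sixth degree, borrowed from the parallel minor.

bVI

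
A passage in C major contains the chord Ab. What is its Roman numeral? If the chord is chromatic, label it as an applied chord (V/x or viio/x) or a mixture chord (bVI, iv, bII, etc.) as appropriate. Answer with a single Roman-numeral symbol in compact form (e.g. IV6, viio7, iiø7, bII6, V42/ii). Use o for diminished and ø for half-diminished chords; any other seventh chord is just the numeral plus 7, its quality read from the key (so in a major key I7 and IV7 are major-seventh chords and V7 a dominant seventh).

Stacked in thirds the chord is Ab-C-Eb: a major triad on Ab.
Ab is the lowered sixth degree of C major (diatonic 6 would be A). This is a major triad on the lowered sixth degree, borrowed from the parallel minor.

bVI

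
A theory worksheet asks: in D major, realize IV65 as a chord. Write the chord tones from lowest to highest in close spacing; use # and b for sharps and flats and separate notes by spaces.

B D F# G

The numeral's case and figure indicate a major seventh chord. In D major its root, the subdominant, is G.
That chord is spelled G-B-D-F#.
With the 65 figure the chord is in first inversion; from the bass B upward in close position it reads B-D-F#-G.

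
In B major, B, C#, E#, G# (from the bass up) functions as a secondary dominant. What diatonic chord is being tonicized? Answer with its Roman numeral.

V

The chord is a dominant seventh chord on C#.
A dominant resolves down a perfect fifth: C# → F#. In B major, F# is scale degree 5, i.e. V.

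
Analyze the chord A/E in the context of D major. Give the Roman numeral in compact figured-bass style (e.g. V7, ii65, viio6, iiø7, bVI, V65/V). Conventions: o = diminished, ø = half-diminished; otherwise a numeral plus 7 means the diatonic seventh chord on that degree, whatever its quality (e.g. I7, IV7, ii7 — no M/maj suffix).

V64

The pitches A-C#-E form a major triad rooted on A.
In D major, A is the dominant; the diatonic major triad there is V.
With E in the bass the chord is in second inversion, so the figured bass is 64.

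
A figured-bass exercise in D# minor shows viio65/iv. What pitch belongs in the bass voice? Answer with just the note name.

The applied chord viio65/iv is rooted on F##: F##-A#-C#-E.
The figure 65 means first inversion — the third is in the bass.

A#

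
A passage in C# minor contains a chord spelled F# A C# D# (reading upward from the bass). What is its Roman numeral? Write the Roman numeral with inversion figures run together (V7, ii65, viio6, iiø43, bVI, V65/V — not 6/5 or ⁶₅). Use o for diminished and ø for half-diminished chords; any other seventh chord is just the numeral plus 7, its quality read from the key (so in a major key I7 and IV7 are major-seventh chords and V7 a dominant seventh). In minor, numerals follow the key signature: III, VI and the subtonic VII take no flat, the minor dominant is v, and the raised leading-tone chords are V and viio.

iiø65

The pitches D#-F#-A-C# form a half-diminished seventh chord rooted on D#.
D# is scale degree 2 in C# minor, and a half-diminished seventh chord on that degree is written iiø7.
With F# in the bass the chord is in first inversion, so the figured bass is 65.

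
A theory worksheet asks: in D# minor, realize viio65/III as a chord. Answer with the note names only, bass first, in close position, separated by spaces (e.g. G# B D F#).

viio65/III is a secondary leading-tone chord. The target III is F# in D# minor; the applied chord is rooted a semitone below, on E#.
Building a fully diminished seventh chord on E# gives E#-G#-B-D.
With the 65 figure the chord is in first inversion; from the bass G# upward in close position it reads G#-B-D-E#.

G# B D E#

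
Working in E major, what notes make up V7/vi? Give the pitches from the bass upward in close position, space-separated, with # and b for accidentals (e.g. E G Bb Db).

The slash means an applied dominant: we want the dominant of vi. In E major, vi is C# minor, and its dominant is built on G#.
Building a dominant seventh chord on G# gives G#-B#-D#-F#.

G# B# D# F#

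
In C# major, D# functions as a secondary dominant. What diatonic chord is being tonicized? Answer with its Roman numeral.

V

The chord is a major triad on D#.
A dominant resolves down a perfect fifth: D# → G#. In C# major, G# is scale degree 5, i.e. V.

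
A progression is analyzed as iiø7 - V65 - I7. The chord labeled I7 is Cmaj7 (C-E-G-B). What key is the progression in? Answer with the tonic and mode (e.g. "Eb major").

The chord Cmaj7 is a major seventh chord rooted on C; its label is I7.
If C is scale degree 1 and the mode makes that degree carry a major seventh chord, the tonic is C and the mode is major.

C major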